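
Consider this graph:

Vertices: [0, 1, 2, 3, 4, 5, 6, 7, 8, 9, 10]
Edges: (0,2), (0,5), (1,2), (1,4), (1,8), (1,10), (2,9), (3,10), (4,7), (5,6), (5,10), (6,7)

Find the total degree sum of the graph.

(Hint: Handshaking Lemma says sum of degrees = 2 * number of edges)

Count edges: 12 edges.
By Handshaking Lemma: sum of degrees = 2 * 12 = 24.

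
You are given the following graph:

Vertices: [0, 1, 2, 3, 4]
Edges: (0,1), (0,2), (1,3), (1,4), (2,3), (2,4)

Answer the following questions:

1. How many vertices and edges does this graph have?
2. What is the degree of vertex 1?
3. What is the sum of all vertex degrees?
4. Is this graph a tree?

Count: 5 vertices, 6 edges.
Vertex 1 has neighbors [0, 3, 4], degree = 3.
Handshaking lemma: 2 * 6 = 12.
A tree on 5 vertices has 4 edges. This graph has 6 edges (2 extra). Not a tree.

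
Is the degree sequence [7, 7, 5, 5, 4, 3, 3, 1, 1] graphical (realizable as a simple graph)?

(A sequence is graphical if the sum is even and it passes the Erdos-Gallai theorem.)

Sum of degrees = 36. Sum is even and passes Erdos-Gallai. The sequence IS graphical.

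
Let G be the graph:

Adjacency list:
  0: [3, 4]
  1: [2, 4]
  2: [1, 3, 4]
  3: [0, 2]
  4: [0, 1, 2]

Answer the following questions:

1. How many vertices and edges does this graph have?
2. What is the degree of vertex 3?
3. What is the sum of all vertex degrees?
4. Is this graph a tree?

Count: 5 vertices, 6 edges.
Vertex 3 has neighbors [0, 2], degree = 2.
Handshaking lemma: 2 * 6 = 12.
A tree on 5 vertices has 4 edges. This graph has 6 edges (2 extra). Not a tree.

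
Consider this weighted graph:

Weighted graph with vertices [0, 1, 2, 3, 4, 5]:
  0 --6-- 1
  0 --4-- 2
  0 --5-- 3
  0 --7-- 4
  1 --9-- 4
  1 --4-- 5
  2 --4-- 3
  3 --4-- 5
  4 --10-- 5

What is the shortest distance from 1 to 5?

Using Dijkstra's algorithm from vertex 1:
Shortest path: 1 -> 5
Total weight: 4 = 4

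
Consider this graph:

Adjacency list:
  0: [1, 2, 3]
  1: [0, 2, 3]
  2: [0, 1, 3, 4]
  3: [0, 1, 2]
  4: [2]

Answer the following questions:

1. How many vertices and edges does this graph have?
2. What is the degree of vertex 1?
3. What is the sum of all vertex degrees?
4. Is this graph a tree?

Count: 5 vertices, 7 edges.
Vertex 1 has neighbors [0, 2, 3], degree = 3.
Handshaking lemma: 2 * 7 = 14.
A tree on 5 vertices has 4 edges. This graph has 7 edges (3 extra). Not a tree.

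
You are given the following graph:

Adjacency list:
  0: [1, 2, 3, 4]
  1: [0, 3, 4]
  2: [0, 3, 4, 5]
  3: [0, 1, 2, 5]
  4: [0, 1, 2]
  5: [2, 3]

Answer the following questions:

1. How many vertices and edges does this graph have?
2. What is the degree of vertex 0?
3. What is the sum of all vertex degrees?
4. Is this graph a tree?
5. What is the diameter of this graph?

Count: 6 vertices, 10 edges.
Vertex 0 has neighbors [1, 2, 3, 4], degree = 4.
Handshaking lemma: 2 * 10 = 20.
A tree on 6 vertices has 5 edges. This graph has 10 edges (5 extra). Not a tree.
Diameter (longest shortest path) = 2.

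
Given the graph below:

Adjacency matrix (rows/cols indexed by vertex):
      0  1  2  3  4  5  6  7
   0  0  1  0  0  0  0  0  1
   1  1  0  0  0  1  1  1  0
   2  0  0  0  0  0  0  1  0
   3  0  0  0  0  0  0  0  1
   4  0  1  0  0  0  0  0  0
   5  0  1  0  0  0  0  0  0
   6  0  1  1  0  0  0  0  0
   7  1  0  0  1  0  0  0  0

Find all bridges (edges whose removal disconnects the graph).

A bridge is an edge whose removal increases the number of connected components.
Bridges found: (0,1), (0,7), (1,4), (1,5), (1,6), (2,6), (3,7)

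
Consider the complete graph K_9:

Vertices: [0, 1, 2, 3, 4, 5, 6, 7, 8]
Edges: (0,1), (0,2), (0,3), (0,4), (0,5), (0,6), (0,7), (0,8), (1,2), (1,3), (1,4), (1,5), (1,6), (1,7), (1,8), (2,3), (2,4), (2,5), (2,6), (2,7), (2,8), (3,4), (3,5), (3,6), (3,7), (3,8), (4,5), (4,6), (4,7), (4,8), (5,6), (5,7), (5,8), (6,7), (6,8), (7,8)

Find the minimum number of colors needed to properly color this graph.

In K_9, every vertex is adjacent to every other vertex.
Each vertex needs a unique color.
Chromatic number = 9.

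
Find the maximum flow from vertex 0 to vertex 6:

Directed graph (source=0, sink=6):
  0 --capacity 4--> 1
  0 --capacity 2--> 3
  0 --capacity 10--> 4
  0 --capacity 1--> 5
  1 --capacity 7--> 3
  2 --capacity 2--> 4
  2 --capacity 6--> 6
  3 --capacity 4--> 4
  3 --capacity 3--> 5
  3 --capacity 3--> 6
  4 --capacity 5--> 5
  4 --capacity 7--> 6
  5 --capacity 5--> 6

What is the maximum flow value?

Computing max flow:
  Flow on (0->1): 4/4
  Flow on (0->4): 10/10
  Flow on (0->5): 1/1
  Flow on (1->3): 4/7
  Flow on (3->4): 1/4
  Flow on (3->6): 3/3
  Flow on (4->5): 4/5
  Flow on (4->6): 7/7
  Flow on (5->6): 5/5
Maximum flow = 15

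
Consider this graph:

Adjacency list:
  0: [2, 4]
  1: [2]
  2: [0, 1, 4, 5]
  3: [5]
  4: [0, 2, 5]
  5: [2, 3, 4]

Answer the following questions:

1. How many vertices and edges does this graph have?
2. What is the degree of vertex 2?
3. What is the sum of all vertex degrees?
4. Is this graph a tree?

Count: 6 vertices, 7 edges.
Vertex 2 has neighbors [0, 1, 4, 5], degree = 4.
Handshaking lemma: 2 * 7 = 14.
A tree on 6 vertices has 5 edges. This graph has 7 edges (2 extra). Not a tree.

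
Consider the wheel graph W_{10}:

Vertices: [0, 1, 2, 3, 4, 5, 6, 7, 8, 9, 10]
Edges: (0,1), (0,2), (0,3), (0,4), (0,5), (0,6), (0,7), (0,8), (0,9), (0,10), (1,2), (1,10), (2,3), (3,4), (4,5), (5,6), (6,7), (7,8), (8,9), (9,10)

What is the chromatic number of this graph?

W_{10} = C_{10} plus a hub adjacent to every cycle vertex.
The outer cycle needs 2 colors (even cycle); the hub is adjacent to all of them so needs a fresh color.
Chromatic number = 2 + 1 = 3.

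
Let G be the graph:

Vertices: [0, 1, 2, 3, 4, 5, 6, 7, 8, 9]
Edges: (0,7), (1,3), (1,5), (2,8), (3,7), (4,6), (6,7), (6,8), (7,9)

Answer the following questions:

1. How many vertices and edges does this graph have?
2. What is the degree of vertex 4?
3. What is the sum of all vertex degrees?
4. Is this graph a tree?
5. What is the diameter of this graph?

Count: 10 vertices, 9 edges.
Vertex 4 has neighbors [6], degree = 1.
Handshaking lemma: 2 * 9 = 18.
A graph is a tree iff it is connected and has exactly n-1 edges. This graph is connected (all 10 vertices in one component) and has 10-1 = 9 edges. It is a tree.
Diameter (longest shortest path) = 6.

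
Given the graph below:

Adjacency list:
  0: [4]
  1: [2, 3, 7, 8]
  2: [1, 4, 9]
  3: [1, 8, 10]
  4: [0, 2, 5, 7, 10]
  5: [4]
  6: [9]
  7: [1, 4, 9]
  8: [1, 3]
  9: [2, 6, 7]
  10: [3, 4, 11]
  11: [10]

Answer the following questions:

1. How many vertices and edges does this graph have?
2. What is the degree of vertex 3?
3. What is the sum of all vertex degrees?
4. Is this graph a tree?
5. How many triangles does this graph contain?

Count: 12 vertices, 15 edges.
Vertex 3 has neighbors [1, 8, 10], degree = 3.
Handshaking lemma: 2 * 15 = 30.
A tree on 12 vertices has 11 edges. This graph has 15 edges (4 extra). Not a tree.
Number of triangles = 1.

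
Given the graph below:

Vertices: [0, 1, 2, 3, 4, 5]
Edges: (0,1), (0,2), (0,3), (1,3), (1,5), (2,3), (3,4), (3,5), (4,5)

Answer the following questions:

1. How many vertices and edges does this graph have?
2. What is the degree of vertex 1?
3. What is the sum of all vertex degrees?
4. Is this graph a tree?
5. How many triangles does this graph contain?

Count: 6 vertices, 9 edges.
Vertex 1 has neighbors [0, 3, 5], degree = 3.
Handshaking lemma: 2 * 9 = 18.
A tree on 6 vertices has 5 edges. This graph has 9 edges (4 extra). Not a tree.
Number of triangles = 4.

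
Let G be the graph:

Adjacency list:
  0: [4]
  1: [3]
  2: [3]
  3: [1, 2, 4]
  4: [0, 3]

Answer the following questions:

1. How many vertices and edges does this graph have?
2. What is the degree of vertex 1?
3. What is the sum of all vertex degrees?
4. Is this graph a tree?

Count: 5 vertices, 4 edges.
Vertex 1 has neighbors [3], degree = 1.
Handshaking lemma: 2 * 4 = 8.
A graph is a tree iff it is connected and has exactly n-1 edges. This graph is connected (all 5 vertices in one component) and has 5-1 = 4 edges. It is a tree.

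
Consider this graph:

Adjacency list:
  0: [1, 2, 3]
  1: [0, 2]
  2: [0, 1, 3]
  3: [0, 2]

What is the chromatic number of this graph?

The graph has a maximum clique of size 3 (lower bound on chromatic number).
A valid 3-coloring: {0: 0, 1: 2, 2: 1, 3: 2}.
Chromatic number = 3.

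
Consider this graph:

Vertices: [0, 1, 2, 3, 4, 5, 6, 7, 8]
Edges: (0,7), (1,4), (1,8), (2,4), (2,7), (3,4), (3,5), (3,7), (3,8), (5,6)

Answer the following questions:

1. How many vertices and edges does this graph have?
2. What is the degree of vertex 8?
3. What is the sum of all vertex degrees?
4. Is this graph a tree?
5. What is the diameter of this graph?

Count: 9 vertices, 10 edges.
Vertex 8 has neighbors [1, 3], degree = 2.
Handshaking lemma: 2 * 10 = 20.
A tree on 9 vertices has 8 edges. This graph has 10 edges (2 extra). Not a tree.
Diameter (longest shortest path) = 4.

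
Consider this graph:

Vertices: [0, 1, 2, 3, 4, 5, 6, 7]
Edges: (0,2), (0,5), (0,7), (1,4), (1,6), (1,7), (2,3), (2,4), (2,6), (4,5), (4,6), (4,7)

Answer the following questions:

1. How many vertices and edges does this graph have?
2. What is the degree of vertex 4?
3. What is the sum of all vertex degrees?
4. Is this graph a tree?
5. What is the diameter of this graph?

Count: 8 vertices, 12 edges.
Vertex 4 has neighbors [1, 2, 5, 6, 7], degree = 5.
Handshaking lemma: 2 * 12 = 24.
A tree on 8 vertices has 7 edges. This graph has 12 edges (5 extra). Not a tree.
Diameter (longest shortest path) = 3.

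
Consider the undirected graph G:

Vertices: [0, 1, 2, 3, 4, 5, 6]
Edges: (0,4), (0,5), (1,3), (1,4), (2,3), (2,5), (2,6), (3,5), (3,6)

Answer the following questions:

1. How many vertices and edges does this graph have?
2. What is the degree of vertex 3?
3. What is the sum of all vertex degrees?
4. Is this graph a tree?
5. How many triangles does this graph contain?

Count: 7 vertices, 9 edges.
Vertex 3 has neighbors [1, 2, 5, 6], degree = 4.
Handshaking lemma: 2 * 9 = 18.
A tree on 7 vertices has 6 edges. This graph has 9 edges (3 extra). Not a tree.
Number of triangles = 2.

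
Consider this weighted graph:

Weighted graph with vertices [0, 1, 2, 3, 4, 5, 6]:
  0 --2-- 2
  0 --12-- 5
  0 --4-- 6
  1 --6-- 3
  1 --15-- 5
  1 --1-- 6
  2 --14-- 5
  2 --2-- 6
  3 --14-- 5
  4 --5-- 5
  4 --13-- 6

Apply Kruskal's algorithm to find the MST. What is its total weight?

Applying Kruskal's algorithm (sort edges by weight, add if no cycle):
  Add (1,6) w=1
  Add (0,2) w=2
  Add (2,6) w=2
  Skip (0,6) w=4 (creates cycle)
  Add (4,5) w=5
  Add (1,3) w=6
  Add (0,5) w=12
  Skip (4,6) w=13 (creates cycle)
  Skip (2,5) w=14 (creates cycle)
  Skip (3,5) w=14 (creates cycle)
  Skip (1,5) w=15 (creates cycle)
MST weight = 28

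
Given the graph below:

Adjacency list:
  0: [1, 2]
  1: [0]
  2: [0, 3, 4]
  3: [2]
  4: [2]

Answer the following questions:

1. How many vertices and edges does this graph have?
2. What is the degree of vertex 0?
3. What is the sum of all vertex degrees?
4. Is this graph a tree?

Count: 5 vertices, 4 edges.
Vertex 0 has neighbors [1, 2], degree = 2.
Handshaking lemma: 2 * 4 = 8.
A graph is a tree iff it is connected and has exactly n-1 edges. This graph is connected (all 5 vertices in one component) and has 5-1 = 4 edges. It is a tree.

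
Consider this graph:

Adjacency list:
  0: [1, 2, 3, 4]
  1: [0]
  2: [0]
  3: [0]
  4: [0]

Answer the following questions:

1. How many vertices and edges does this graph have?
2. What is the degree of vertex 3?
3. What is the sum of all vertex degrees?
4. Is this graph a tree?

Count: 5 vertices, 4 edges.
Vertex 3 has neighbors [0], degree = 1.
Handshaking lemma: 2 * 4 = 8.
A graph is a tree iff it is connected and has exactly n-1 edges. This graph is connected (all 5 vertices in one component) and has 5-1 = 4 edges. It is a tree.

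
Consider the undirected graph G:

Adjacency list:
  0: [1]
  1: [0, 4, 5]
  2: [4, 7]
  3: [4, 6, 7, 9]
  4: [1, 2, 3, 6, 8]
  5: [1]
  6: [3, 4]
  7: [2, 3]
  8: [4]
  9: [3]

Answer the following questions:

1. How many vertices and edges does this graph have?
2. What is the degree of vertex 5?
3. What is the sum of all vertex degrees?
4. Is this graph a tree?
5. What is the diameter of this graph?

Count: 10 vertices, 11 edges.
Vertex 5 has neighbors [1], degree = 1.
Handshaking lemma: 2 * 11 = 22.
A tree on 10 vertices has 9 edges. This graph has 11 edges (2 extra). Not a tree.
Diameter (longest shortest path) = 4.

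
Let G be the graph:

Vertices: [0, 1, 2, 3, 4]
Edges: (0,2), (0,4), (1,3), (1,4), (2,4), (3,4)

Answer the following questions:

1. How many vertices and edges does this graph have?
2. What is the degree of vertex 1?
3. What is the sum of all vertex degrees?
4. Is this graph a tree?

Count: 5 vertices, 6 edges.
Vertex 1 has neighbors [3, 4], degree = 2.
Handshaking lemma: 2 * 6 = 12.
A tree on 5 vertices has 4 edges. This graph has 6 edges (2 extra). Not a tree.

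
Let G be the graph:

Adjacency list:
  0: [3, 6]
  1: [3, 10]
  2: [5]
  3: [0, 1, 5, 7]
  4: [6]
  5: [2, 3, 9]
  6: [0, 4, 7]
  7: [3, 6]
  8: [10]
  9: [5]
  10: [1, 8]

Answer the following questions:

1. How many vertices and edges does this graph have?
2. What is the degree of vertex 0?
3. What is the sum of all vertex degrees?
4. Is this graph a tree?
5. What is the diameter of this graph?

Count: 11 vertices, 11 edges.
Vertex 0 has neighbors [3, 6], degree = 2.
Handshaking lemma: 2 * 11 = 22.
A tree on 11 vertices has 10 edges. This graph has 11 edges (1 extra). Not a tree.
Diameter (longest shortest path) = 6.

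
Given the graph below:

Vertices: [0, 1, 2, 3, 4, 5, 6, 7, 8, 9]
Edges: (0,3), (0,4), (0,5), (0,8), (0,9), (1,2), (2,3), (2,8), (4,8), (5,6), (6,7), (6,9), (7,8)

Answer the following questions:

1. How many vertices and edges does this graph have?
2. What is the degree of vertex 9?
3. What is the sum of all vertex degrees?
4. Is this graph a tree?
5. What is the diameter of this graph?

Count: 10 vertices, 13 edges.
Vertex 9 has neighbors [0, 6], degree = 2.
Handshaking lemma: 2 * 13 = 26.
A tree on 10 vertices has 9 edges. This graph has 13 edges (4 extra). Not a tree.
Diameter (longest shortest path) = 4.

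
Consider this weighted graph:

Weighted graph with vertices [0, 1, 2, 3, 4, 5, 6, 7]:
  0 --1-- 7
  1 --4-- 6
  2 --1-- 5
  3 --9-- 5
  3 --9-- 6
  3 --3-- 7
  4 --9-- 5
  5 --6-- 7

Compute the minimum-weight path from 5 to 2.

Using Dijkstra's algorithm from vertex 5:
Shortest path: 5 -> 2
Total weight: 1 = 1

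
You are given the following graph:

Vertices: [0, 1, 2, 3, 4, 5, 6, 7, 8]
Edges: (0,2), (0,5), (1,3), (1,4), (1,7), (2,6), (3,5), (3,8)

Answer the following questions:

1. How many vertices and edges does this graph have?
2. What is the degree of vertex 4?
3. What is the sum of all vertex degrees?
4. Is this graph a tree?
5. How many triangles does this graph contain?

Count: 9 vertices, 8 edges.
Vertex 4 has neighbors [1], degree = 1.
Handshaking lemma: 2 * 8 = 16.
A graph is a tree iff it is connected and has exactly n-1 edges. This graph is connected (all 9 vertices in one component) and has 9-1 = 8 edges. It is a tree.
Number of triangles = 0.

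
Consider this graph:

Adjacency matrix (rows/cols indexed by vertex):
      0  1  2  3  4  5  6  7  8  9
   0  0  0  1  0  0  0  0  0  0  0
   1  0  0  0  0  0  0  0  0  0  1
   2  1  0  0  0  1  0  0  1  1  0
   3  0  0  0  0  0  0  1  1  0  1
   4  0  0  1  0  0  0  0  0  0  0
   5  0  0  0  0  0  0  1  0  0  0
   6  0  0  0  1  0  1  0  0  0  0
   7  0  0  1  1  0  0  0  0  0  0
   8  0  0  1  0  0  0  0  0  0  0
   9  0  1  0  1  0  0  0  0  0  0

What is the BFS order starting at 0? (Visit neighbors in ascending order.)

BFS from vertex 0 (neighbors processed in ascending order):
Visit order: 0, 2, 4, 7, 8, 3, 6, 9, 5, 1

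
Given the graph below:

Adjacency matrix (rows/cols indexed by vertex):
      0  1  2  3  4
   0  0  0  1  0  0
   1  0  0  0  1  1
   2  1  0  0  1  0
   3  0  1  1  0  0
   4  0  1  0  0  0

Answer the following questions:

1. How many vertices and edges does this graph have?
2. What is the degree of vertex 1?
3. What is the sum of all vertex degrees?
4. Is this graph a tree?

Count: 5 vertices, 4 edges.
Vertex 1 has neighbors [3, 4], degree = 2.
Handshaking lemma: 2 * 4 = 8.
A graph is a tree iff it is connected and has exactly n-1 edges. This graph is connected (all 5 vertices in one component) and has 5-1 = 4 edges. It is a tree.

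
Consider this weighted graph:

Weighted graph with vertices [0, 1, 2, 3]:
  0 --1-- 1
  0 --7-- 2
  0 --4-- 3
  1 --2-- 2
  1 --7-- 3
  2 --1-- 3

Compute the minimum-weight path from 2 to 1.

Using Dijkstra's algorithm from vertex 2:
Shortest path: 2 -> 1
Total weight: 2 = 2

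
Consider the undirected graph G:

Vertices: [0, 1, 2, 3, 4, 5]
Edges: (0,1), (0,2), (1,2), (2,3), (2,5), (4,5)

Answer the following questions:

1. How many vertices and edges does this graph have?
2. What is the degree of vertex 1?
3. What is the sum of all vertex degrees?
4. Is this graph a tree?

Count: 6 vertices, 6 edges.
Vertex 1 has neighbors [0, 2], degree = 2.
Handshaking lemma: 2 * 6 = 12.
A tree on 6 vertices has 5 edges. This graph has 6 edges (1 extra). Not a tree.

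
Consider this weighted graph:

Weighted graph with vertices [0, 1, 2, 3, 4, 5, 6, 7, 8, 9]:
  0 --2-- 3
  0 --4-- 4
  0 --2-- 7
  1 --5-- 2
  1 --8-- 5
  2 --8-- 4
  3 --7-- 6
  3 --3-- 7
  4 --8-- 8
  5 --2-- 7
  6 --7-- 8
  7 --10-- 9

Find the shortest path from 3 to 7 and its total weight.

Using Dijkstra's algorithm from vertex 3:
Shortest path: 3 -> 7
Total weight: 3 = 3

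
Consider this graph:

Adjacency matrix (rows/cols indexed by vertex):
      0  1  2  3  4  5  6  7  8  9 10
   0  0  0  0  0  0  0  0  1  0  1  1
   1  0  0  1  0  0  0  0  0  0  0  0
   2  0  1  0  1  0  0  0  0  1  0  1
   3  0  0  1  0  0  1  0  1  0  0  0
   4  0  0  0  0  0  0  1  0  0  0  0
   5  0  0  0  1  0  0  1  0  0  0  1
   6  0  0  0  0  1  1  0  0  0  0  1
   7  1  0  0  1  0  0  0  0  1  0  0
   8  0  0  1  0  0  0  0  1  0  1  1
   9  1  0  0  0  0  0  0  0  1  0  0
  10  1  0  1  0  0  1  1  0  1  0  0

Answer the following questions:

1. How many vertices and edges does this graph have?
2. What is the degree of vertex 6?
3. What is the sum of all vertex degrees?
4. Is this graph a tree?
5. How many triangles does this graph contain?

Count: 11 vertices, 16 edges.
Vertex 6 has neighbors [4, 5, 10], degree = 3.
Handshaking lemma: 2 * 16 = 32.
A tree on 11 vertices has 10 edges. This graph has 16 edges (6 extra). Not a tree.
Number of triangles = 2.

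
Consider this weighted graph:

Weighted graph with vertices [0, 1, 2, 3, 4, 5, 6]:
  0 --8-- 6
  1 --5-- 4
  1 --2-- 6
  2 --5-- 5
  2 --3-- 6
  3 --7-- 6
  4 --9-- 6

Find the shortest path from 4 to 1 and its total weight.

Using Dijkstra's algorithm from vertex 4:
Shortest path: 4 -> 1
Total weight: 5 = 5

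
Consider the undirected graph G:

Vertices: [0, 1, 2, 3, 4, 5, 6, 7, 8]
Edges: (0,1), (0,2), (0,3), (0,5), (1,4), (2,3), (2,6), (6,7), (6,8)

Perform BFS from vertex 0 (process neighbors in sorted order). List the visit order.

BFS from vertex 0 (neighbors processed in ascending order):
Visit order: 0, 1, 2, 3, 5, 4, 6, 7, 8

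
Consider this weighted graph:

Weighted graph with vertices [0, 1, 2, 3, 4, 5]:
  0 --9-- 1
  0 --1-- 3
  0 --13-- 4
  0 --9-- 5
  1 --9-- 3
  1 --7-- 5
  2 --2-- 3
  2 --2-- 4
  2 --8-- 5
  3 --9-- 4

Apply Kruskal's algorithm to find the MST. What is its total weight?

Applying Kruskal's algorithm (sort edges by weight, add if no cycle):
  Add (0,3) w=1
  Add (2,3) w=2
  Add (2,4) w=2
  Add (1,5) w=7
  Add (2,5) w=8
  Skip (0,5) w=9 (creates cycle)
  Skip (0,1) w=9 (creates cycle)
  Skip (1,3) w=9 (creates cycle)
  Skip (3,4) w=9 (creates cycle)
  Skip (0,4) w=13 (creates cycle)
MST weight = 20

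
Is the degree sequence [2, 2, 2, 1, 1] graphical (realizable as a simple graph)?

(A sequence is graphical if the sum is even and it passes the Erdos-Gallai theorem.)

Sum of degrees = 8. Sum is even and passes Erdos-Gallai. The sequence IS graphical.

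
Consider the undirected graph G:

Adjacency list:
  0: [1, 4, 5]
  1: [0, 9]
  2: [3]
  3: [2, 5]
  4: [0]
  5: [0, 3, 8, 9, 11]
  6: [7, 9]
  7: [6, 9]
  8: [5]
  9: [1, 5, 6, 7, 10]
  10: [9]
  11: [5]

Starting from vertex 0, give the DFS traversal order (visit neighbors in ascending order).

DFS from vertex 0 (neighbors processed in ascending order):
Visit order: 0, 1, 9, 5, 3, 2, 8, 11, 6, 7, 10, 4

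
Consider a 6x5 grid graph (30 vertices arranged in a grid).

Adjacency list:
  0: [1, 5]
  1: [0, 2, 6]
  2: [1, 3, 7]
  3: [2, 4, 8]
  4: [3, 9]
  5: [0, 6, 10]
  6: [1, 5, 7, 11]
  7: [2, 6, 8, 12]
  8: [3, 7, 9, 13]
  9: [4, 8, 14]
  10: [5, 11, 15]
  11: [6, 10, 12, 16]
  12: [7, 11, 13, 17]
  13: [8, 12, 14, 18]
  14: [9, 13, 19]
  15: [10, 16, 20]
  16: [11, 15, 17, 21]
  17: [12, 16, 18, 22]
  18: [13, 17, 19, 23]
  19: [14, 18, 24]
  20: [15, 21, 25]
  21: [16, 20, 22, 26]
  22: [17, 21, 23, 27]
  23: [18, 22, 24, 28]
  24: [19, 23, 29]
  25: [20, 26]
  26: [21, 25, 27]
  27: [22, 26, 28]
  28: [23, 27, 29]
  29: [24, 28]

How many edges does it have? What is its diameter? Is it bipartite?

A 6x5 grid has 25 vertical edges and 24 horizontal edges.
Total edges = 25 + 24 = 49.
Diameter = (6-1) + (5-1) = 9 (corner to opposite corner).
Grid graphs are bipartite (checkerboard coloring).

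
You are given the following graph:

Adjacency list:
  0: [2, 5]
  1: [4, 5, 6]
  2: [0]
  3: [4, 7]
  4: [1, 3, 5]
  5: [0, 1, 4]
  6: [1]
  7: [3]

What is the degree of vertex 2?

Vertex 2 has neighbors [0], so deg(2) = 1.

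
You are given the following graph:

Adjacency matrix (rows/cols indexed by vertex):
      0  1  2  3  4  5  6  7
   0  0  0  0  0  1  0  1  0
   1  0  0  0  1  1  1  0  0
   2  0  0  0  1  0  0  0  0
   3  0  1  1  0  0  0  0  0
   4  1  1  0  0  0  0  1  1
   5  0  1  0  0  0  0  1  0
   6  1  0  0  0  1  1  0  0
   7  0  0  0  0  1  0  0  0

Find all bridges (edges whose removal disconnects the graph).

A bridge is an edge whose removal increases the number of connected components.
Bridges found: (1,3), (2,3), (4,7)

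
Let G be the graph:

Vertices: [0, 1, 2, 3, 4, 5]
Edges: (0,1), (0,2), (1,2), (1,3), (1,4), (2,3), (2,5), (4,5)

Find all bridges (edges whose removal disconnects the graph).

No bridges found. The graph is 2-edge-connected (no single edge removal disconnects it).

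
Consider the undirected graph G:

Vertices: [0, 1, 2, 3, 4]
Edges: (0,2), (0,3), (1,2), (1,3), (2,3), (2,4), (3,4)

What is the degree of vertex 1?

Vertex 1 has neighbors [2, 3], so deg(1) = 2.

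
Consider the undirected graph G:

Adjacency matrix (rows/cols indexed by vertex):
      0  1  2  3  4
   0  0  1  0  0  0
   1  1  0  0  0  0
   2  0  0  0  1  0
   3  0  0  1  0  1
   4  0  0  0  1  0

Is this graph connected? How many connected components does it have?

Checking connectivity: the graph has 2 connected component(s).
Components: [[0, 1], [2, 3, 4]]. The graph is NOT connected.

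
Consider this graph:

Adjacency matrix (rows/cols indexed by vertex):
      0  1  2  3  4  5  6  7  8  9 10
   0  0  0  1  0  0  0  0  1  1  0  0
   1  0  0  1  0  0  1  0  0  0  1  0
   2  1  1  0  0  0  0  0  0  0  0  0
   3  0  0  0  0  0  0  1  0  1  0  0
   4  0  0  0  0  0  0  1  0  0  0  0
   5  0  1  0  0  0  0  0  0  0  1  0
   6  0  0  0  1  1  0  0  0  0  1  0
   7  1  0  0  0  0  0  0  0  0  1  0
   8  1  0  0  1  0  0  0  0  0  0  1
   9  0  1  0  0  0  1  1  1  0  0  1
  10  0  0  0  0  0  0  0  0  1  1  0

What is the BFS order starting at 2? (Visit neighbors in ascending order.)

BFS from vertex 2 (neighbors processed in ascending order):
Visit order: 2, 0, 1, 7, 8, 5, 9, 3, 10, 6, 4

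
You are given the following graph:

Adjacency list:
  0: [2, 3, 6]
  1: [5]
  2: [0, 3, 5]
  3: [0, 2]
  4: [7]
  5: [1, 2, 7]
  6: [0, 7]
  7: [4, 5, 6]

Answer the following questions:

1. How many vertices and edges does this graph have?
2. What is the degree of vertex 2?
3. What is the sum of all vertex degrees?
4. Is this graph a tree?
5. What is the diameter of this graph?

Count: 8 vertices, 9 edges.
Vertex 2 has neighbors [0, 3, 5], degree = 3.
Handshaking lemma: 2 * 9 = 18.
A tree on 8 vertices has 7 edges. This graph has 9 edges (2 extra). Not a tree.
Diameter (longest shortest path) = 4.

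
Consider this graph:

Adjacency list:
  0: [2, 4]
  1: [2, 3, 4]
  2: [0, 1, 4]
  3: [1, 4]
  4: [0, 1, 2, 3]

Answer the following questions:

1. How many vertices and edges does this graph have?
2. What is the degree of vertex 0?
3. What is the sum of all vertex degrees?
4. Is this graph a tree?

Count: 5 vertices, 7 edges.
Vertex 0 has neighbors [2, 4], degree = 2.
Handshaking lemma: 2 * 7 = 14.
A tree on 5 vertices has 4 edges. This graph has 7 edges (3 extra). Not a tree.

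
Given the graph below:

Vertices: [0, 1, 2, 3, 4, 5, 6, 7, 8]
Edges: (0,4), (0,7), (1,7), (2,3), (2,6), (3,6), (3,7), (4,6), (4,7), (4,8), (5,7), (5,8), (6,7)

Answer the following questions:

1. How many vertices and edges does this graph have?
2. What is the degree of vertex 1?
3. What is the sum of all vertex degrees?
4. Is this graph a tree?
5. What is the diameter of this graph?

Count: 9 vertices, 13 edges.
Vertex 1 has neighbors [7], degree = 1.
Handshaking lemma: 2 * 13 = 26.
A tree on 9 vertices has 8 edges. This graph has 13 edges (5 extra). Not a tree.
Diameter (longest shortest path) = 3.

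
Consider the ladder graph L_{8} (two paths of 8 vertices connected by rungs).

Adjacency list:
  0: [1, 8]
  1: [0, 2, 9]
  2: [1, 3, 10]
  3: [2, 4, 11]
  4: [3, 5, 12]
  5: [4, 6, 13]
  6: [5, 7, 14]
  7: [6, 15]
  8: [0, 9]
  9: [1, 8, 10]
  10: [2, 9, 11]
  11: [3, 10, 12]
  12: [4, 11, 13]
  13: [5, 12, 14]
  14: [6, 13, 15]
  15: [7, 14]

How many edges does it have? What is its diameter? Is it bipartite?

Ladder graph L_{8}: 8 rungs + 2 * (8-1) path edges = 8 + 14 = 22 edges.
Diameter = 8.
Ladder graphs are bipartite (alternating coloring along each path).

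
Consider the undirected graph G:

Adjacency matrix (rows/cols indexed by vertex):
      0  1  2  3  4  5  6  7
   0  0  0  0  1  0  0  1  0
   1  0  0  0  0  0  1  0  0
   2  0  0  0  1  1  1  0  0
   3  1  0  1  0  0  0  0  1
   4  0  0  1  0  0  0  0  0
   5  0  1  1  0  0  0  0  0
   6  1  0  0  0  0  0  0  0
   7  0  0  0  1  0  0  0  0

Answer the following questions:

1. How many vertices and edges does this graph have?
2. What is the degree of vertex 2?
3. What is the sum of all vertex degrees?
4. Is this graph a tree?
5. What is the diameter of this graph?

Count: 8 vertices, 7 edges.
Vertex 2 has neighbors [3, 4, 5], degree = 3.
Handshaking lemma: 2 * 7 = 14.
A graph is a tree iff it is connected and has exactly n-1 edges. This graph is connected (all 8 vertices in one component) and has 8-1 = 7 edges. It is a tree.
Diameter (longest shortest path) = 5.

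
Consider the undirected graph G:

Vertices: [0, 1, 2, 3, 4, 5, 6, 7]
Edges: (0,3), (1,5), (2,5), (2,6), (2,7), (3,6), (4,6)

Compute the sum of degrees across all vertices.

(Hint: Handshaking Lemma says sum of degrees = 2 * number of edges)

Count edges: 7 edges.
By Handshaking Lemma: sum of degrees = 2 * 7 = 14.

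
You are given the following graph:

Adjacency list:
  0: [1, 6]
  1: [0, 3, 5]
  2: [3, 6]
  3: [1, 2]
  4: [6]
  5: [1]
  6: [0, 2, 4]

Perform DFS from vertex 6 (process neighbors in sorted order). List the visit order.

DFS from vertex 6 (neighbors processed in ascending order):
Visit order: 6, 0, 1, 3, 2, 5, 4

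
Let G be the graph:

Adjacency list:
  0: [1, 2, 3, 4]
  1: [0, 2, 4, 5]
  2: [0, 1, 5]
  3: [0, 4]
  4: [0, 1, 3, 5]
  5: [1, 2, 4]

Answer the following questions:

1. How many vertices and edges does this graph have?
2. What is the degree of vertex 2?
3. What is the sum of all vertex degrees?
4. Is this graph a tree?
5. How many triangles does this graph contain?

Count: 6 vertices, 10 edges.
Vertex 2 has neighbors [0, 1, 5], degree = 3.
Handshaking lemma: 2 * 10 = 20.
A tree on 6 vertices has 5 edges. This graph has 10 edges (5 extra). Not a tree.
Number of triangles = 5.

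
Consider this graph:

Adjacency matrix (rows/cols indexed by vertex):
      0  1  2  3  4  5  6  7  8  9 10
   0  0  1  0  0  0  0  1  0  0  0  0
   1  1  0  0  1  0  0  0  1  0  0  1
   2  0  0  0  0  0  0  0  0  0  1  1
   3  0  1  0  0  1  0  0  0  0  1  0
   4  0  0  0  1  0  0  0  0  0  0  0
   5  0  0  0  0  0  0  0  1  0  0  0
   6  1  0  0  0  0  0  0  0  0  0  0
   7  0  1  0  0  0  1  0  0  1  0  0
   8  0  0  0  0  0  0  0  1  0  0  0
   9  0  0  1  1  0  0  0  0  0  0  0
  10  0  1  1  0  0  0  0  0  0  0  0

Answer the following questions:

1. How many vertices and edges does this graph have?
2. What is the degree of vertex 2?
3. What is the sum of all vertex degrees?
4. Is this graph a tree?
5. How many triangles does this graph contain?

Count: 11 vertices, 11 edges.
Vertex 2 has neighbors [9, 10], degree = 2.
Handshaking lemma: 2 * 11 = 22.
A tree on 11 vertices has 10 edges. This graph has 11 edges (1 extra). Not a tree.
Number of triangles = 0.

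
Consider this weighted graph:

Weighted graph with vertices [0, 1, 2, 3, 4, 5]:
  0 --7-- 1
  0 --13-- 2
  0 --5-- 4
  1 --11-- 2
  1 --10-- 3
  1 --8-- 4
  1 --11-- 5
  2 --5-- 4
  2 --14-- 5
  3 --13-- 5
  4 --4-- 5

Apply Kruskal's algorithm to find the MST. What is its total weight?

Applying Kruskal's algorithm (sort edges by weight, add if no cycle):
  Add (4,5) w=4
  Add (0,4) w=5
  Add (2,4) w=5
  Add (0,1) w=7
  Skip (1,4) w=8 (creates cycle)
  Add (1,3) w=10
  Skip (1,2) w=11 (creates cycle)
  Skip (1,5) w=11 (creates cycle)
  Skip (0,2) w=13 (creates cycle)
  Skip (3,5) w=13 (creates cycle)
  Skip (2,5) w=14 (creates cycle)
MST weight = 31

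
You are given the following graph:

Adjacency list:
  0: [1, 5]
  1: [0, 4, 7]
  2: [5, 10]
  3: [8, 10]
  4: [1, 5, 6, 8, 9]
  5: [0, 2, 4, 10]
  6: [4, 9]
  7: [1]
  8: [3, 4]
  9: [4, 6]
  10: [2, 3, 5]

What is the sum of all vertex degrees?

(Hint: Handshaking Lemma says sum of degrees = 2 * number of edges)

Count edges: 14 edges.
By Handshaking Lemma: sum of degrees = 2 * 14 = 28.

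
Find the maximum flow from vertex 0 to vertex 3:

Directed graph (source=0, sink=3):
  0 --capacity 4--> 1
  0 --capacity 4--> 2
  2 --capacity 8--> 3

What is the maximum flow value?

Computing max flow:
  Flow on (0->2): 4/4
  Flow on (2->3): 4/8
Maximum flow = 4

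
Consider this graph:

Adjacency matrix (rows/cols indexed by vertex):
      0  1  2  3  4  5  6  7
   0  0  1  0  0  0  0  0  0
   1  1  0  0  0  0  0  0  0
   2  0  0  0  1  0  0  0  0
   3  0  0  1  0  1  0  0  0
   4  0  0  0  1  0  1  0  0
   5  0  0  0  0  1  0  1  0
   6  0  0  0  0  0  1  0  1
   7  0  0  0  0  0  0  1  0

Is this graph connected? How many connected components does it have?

Checking connectivity: the graph has 2 connected component(s).
Components: [[0, 1], [2, 3, 4, 5, 6, 7]]. The graph is NOT connected.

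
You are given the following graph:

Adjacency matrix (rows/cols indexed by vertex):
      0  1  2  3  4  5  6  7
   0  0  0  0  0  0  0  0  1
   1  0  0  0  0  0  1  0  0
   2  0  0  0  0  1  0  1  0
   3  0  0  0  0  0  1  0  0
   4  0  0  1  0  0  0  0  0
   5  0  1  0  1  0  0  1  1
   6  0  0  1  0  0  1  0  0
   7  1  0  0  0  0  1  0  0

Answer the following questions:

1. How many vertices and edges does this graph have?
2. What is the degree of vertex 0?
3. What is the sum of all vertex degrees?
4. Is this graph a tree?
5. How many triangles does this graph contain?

Count: 8 vertices, 7 edges.
Vertex 0 has neighbors [7], degree = 1.
Handshaking lemma: 2 * 7 = 14.
A graph is a tree iff it is connected and has exactly n-1 edges. This graph is connected (all 8 vertices in one component) and has 8-1 = 7 edges. It is a tree.
Number of triangles = 0.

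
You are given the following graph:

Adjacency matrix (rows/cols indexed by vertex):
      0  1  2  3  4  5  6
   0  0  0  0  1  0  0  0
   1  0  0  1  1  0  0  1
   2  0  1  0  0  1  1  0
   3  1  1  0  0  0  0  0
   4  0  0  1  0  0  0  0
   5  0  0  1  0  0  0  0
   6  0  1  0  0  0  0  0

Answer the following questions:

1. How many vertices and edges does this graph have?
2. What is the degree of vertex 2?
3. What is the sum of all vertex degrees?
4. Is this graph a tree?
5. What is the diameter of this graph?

Count: 7 vertices, 6 edges.
Vertex 2 has neighbors [1, 4, 5], degree = 3.
Handshaking lemma: 2 * 6 = 12.
A graph is a tree iff it is connected and has exactly n-1 edges. This graph is connected (all 7 vertices in one component) and has 7-1 = 6 edges. It is a tree.
Diameter (longest shortest path) = 4.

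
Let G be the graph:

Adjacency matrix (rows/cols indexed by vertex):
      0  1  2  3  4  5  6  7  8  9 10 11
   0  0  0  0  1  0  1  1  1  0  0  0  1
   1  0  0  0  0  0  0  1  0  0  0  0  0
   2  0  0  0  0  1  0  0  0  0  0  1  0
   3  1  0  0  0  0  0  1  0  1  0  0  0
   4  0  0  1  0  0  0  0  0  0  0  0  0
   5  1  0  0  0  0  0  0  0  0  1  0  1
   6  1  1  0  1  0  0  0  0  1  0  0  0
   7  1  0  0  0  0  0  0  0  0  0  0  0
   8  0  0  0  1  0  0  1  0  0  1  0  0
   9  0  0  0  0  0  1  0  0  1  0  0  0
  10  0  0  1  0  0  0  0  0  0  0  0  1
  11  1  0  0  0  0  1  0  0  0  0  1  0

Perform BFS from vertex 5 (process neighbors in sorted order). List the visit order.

BFS from vertex 5 (neighbors processed in ascending order):
Visit order: 5, 0, 9, 11, 3, 6, 7, 8, 10, 1, 2, 4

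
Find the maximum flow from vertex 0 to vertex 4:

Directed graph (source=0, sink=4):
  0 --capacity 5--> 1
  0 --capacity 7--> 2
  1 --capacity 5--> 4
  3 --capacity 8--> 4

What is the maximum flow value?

Computing max flow:
  Flow on (0->1): 5/5
  Flow on (1->4): 5/5
Maximum flow = 5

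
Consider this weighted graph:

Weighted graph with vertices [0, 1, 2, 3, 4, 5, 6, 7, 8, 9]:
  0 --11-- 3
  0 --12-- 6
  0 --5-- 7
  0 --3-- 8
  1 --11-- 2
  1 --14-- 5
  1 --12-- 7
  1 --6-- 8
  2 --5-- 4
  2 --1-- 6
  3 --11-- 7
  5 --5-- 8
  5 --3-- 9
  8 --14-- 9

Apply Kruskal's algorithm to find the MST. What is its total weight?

Applying Kruskal's algorithm (sort edges by weight, add if no cycle):
  Add (2,6) w=1
  Add (0,8) w=3
  Add (5,9) w=3
  Add (0,7) w=5
  Add (2,4) w=5
  Add (5,8) w=5
  Add (1,8) w=6
  Add (0,3) w=11
  Add (1,2) w=11
  Skip (3,7) w=11 (creates cycle)
  Skip (0,6) w=12 (creates cycle)
  Skip (1,7) w=12 (creates cycle)
  Skip (1,5) w=14 (creates cycle)
  Skip (8,9) w=14 (creates cycle)
MST weight = 50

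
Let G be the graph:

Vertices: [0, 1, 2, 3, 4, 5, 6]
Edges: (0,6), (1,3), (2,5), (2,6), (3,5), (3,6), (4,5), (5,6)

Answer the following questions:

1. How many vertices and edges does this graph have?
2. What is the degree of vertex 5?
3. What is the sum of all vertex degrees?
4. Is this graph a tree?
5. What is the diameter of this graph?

Count: 7 vertices, 8 edges.
Vertex 5 has neighbors [2, 3, 4, 6], degree = 4.
Handshaking lemma: 2 * 8 = 16.
A tree on 7 vertices has 6 edges. This graph has 8 edges (2 extra). Not a tree.
Diameter (longest shortest path) = 3.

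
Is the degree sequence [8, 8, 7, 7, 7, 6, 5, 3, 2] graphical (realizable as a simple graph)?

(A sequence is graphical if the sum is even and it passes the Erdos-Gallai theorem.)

Sum of degrees = 53. Sum is odd, so the sequence is NOT graphical.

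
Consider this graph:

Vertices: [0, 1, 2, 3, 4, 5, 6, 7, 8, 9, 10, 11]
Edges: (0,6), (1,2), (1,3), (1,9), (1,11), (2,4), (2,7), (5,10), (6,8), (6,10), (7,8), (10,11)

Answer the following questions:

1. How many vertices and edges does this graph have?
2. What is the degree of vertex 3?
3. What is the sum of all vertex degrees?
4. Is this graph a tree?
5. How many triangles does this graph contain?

Count: 12 vertices, 12 edges.
Vertex 3 has neighbors [1], degree = 1.
Handshaking lemma: 2 * 12 = 24.
A tree on 12 vertices has 11 edges. This graph has 12 edges (1 extra). Not a tree.
Number of triangles = 0.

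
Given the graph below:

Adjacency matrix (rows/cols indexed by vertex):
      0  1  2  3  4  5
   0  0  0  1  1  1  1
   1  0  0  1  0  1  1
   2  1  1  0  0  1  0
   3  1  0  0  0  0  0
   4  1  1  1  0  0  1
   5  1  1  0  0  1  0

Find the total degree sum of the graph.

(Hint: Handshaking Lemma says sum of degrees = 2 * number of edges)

Count edges: 9 edges.
By Handshaking Lemma: sum of degrees = 2 * 9 = 18.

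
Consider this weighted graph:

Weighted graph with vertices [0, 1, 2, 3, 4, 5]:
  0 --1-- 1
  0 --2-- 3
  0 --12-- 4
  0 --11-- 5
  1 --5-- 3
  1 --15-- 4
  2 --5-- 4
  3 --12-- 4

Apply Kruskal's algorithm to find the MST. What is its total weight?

Applying Kruskal's algorithm (sort edges by weight, add if no cycle):
  Add (0,1) w=1
  Add (0,3) w=2
  Skip (1,3) w=5 (creates cycle)
  Add (2,4) w=5
  Add (0,5) w=11
  Add (0,4) w=12
  Skip (3,4) w=12 (creates cycle)
  Skip (1,4) w=15 (creates cycle)
MST weight = 31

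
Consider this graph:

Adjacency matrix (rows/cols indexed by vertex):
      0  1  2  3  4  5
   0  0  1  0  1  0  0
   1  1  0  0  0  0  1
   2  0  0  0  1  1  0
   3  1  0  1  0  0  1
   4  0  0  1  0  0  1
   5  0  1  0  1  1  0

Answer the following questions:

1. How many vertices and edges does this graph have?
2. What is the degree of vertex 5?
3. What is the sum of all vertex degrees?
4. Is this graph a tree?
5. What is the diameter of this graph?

Count: 6 vertices, 7 edges.
Vertex 5 has neighbors [1, 3, 4], degree = 3.
Handshaking lemma: 2 * 7 = 14.
A tree on 6 vertices has 5 edges. This graph has 7 edges (2 extra). Not a tree.
Diameter (longest shortest path) = 3.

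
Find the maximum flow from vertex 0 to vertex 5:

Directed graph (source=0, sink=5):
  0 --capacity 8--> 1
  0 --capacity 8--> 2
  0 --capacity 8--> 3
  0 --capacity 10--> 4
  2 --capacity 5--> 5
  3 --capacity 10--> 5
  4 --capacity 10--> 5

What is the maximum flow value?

Computing max flow:
  Flow on (0->2): 5/8
  Flow on (0->3): 8/8
  Flow on (0->4): 10/10
  Flow on (2->5): 5/5
  Flow on (3->5): 8/10
  Flow on (4->5): 10/10
Maximum flow = 23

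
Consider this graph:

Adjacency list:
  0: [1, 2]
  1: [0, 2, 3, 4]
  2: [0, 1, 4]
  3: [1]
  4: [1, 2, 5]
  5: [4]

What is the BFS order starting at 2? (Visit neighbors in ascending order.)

BFS from vertex 2 (neighbors processed in ascending order):
Visit order: 2, 0, 1, 4, 3, 5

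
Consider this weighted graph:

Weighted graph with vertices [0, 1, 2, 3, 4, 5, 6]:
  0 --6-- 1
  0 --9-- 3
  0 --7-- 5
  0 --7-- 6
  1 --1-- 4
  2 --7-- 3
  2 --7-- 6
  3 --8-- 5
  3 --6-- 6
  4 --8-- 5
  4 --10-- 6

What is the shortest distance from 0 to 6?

Using Dijkstra's algorithm from vertex 0:
Shortest path: 0 -> 6
Total weight: 7 = 7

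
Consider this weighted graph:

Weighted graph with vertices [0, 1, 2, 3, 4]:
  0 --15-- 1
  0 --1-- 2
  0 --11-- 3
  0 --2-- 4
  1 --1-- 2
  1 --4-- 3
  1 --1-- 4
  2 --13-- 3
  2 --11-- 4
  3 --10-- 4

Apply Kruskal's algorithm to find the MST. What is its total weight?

Applying Kruskal's algorithm (sort edges by weight, add if no cycle):
  Add (0,2) w=1
  Add (1,4) w=1
  Add (1,2) w=1
  Skip (0,4) w=2 (creates cycle)
  Add (1,3) w=4
  Skip (3,4) w=10 (creates cycle)
  Skip (0,3) w=11 (creates cycle)
  Skip (2,4) w=11 (creates cycle)
  Skip (2,3) w=13 (creates cycle)
  Skip (0,1) w=15 (creates cycle)
MST weight = 7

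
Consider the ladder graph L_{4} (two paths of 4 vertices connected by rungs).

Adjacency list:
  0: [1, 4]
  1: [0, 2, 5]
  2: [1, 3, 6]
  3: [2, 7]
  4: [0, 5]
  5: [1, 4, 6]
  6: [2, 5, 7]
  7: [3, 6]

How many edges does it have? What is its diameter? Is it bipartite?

Ladder graph L_{4}: 4 rungs + 2 * (4-1) path edges = 4 + 6 = 10 edges.
Diameter = 4.
Ladder graphs are bipartite (alternating coloring along each path).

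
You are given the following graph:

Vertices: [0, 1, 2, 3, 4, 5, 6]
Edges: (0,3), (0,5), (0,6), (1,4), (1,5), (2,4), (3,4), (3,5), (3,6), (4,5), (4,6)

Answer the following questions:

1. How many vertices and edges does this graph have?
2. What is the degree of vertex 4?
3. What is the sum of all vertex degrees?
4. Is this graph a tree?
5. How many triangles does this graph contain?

Count: 7 vertices, 11 edges.
Vertex 4 has neighbors [1, 2, 3, 5, 6], degree = 5.
Handshaking lemma: 2 * 11 = 22.
A tree on 7 vertices has 6 edges. This graph has 11 edges (5 extra). Not a tree.
Number of triangles = 5.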